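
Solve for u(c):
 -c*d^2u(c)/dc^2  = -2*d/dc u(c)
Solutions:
 u(c) = C1 + C2*c^3


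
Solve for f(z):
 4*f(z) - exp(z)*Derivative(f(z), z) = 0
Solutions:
 f(z) = C1*exp(-4*exp(-z))


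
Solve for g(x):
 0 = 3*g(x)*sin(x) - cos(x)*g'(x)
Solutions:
 g(x) = C1/cos(x)^3


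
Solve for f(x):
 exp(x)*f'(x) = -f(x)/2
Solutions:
 f(x) = C1*exp(exp(-x)/2)


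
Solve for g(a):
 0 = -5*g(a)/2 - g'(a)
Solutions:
 g(a) = C1*exp(-5*a/2)


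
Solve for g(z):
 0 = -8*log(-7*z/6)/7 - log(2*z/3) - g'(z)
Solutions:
 g(z) = C1 - 15*z*log(z)/7 + z*(-8*log(7)/7 + log(6)/7 + 15/7 + 2*log(3) - 8*I*pi/7)


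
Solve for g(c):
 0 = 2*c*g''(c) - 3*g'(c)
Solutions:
 g(c) = C1 + C2*c^(5/2)


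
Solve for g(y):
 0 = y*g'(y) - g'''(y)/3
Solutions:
 g(y) = C1 + Integral(C2*airyai(3^(1/3)*y) + C3*airybi(3^(1/3)*y), y)


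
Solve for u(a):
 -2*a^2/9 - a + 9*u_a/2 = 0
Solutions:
 u(a) = C1 + 4*a^3/243 + a^2/9


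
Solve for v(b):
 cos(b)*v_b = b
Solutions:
 v(b) = C1 + Integral(b/cos(b), b)


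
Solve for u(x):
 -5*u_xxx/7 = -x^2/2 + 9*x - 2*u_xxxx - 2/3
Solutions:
 u(x) = C1 + C2*x + C3*x^2 + C4*exp(5*x/14) + 7*x^5/600 - 217*x^4/600 - 4382*x^3/1125


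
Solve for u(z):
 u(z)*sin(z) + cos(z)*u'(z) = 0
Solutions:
 u(z) = C1*cos(z)


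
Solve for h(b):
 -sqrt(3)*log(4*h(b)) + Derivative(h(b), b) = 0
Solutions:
 -sqrt(3)*Integral(1/(log(_y) + 2*log(2)), (_y, h(b)))/3 = C1 - b


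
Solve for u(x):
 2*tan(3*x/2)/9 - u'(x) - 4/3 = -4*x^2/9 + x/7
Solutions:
 u(x) = C1 + 4*x^3/27 - x^2/14 - 4*x/3 - 4*log(cos(3*x/2))/27


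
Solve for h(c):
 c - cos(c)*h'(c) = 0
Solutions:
 h(c) = C1 + Integral(c/cos(c), c)


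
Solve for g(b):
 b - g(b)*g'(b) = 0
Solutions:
 g(b) = -sqrt(C1 + b^2)
 g(b) = sqrt(C1 + b^2)


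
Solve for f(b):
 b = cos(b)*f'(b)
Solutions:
 f(b) = C1 + Integral(b/cos(b), b)


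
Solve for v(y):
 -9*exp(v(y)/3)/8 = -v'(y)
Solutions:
 v(y) = 3*log(-1/(C1 + 9*y)) + 3*log(24)


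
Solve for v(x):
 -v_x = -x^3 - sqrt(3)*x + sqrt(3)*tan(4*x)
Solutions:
 v(x) = C1 + x^4/4 + sqrt(3)*x^2/2 + sqrt(3)*log(cos(4*x))/4


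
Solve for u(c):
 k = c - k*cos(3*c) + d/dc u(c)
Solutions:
 u(c) = C1 - c^2/2 + c*k + k*sin(3*c)/3


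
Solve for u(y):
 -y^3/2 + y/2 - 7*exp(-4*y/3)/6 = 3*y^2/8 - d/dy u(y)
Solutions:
 u(y) = C1 + y^4/8 + y^3/8 - y^2/4 - 7*exp(-4*y/3)/8


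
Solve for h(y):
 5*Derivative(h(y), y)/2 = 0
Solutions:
 h(y) = C1


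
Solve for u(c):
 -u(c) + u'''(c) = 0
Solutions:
 u(c) = C3*exp(c) + (C1*sin(sqrt(3)*c/2) + C2*cos(sqrt(3)*c/2))*exp(-c/2)


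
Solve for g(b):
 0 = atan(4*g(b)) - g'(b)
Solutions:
 Integral(1/atan(4*_y), (_y, g(b))) = C1 + b


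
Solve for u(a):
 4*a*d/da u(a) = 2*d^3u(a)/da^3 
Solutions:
 u(a) = C1 + Integral(C2*airyai(2^(1/3)*a) + C3*airybi(2^(1/3)*a), a)


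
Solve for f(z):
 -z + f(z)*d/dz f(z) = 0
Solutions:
 f(z) = -sqrt(C1 + z^2)
 f(z) = sqrt(C1 + z^2)


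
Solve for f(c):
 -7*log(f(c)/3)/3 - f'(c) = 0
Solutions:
 -3*Integral(1/(-log(_y) + log(3)), (_y, f(c)))/7 = C1 - c


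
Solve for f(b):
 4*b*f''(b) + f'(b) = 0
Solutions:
 f(b) = C1 + C2*b^(3/4)


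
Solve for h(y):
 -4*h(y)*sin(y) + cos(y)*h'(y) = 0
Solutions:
 h(y) = C1/cos(y)^4


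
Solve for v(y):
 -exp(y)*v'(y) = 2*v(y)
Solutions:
 v(y) = C1*exp(2*exp(-y))


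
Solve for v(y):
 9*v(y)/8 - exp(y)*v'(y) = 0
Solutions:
 v(y) = C1*exp(-9*exp(-y)/8)


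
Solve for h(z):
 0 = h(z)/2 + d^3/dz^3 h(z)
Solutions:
 h(z) = C3*exp(-2^(2/3)*z/2) + (C1*sin(2^(2/3)*sqrt(3)*z/4) + C2*cos(2^(2/3)*sqrt(3)*z/4))*exp(2^(2/3)*z/4)


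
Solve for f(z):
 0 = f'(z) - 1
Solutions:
 f(z) = C1 + z


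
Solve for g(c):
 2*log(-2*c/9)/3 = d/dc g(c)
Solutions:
 g(c) = C1 + 2*c*log(-c)/3 + 2*c*(-2*log(3) - 1 + log(2))/3


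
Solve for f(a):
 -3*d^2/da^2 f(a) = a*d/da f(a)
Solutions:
 f(a) = C1 + C2*erf(sqrt(6)*a/6)


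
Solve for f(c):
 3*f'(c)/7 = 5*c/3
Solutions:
 f(c) = C1 + 35*c^2/18


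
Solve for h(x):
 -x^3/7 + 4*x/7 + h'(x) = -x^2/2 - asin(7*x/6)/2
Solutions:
 h(x) = C1 + x^4/28 - x^3/6 - 2*x^2/7 - x*asin(7*x/6)/2 - sqrt(36 - 49*x^2)/14


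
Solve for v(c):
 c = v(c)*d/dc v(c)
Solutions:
 v(c) = -sqrt(C1 + c^2)
 v(c) = sqrt(C1 + c^2)


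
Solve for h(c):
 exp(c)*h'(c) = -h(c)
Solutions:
 h(c) = C1*exp(exp(-c))


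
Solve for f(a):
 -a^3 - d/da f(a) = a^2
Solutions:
 f(a) = C1 - a^4/4 - a^3/3


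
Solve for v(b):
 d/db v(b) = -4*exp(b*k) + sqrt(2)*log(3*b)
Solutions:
 v(b) = C1 + sqrt(2)*b*log(b) + sqrt(2)*b*(-1 + log(3)) + Piecewise((-4*exp(b*k)/k, Ne(k, 0)), (-4*b, True))


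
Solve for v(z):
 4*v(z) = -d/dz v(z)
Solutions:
 v(z) = C1*exp(-4*z)


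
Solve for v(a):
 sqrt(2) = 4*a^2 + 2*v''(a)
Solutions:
 v(a) = C1 + C2*a - a^4/6 + sqrt(2)*a^2/4


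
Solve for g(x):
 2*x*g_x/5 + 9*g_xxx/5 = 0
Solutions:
 g(x) = C1 + Integral(C2*airyai(-6^(1/3)*x/3) + C3*airybi(-6^(1/3)*x/3), x)


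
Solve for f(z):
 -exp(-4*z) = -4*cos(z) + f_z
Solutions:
 f(z) = C1 + 4*sin(z) + exp(-4*z)/4


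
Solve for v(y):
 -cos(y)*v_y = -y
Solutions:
 v(y) = C1 + Integral(y/cos(y), y)


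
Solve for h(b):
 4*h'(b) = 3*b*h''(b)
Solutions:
 h(b) = C1 + C2*b^(7/3)


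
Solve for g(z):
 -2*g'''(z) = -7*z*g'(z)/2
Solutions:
 g(z) = C1 + Integral(C2*airyai(14^(1/3)*z/2) + C3*airybi(14^(1/3)*z/2), z)


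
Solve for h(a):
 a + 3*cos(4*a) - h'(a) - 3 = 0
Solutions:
 h(a) = C1 + a^2/2 - 3*a + 3*sin(4*a)/4


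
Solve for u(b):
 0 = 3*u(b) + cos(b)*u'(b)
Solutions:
 u(b) = C1*(sin(b) - 1)^(3/2)/(sin(b) + 1)^(3/2)


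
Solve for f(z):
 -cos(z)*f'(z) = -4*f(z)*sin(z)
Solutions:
 f(z) = C1/cos(z)^4


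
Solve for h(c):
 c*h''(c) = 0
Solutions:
 h(c) = C1 + C2*c


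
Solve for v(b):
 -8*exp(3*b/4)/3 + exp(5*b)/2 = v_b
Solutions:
 v(b) = C1 - 32*exp(3*b/4)/9 + exp(5*b)/10


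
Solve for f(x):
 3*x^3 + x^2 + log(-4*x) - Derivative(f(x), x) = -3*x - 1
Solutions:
 f(x) = C1 + 3*x^4/4 + x^3/3 + 3*x^2/2 + x*log(-x) + 2*x*log(2)


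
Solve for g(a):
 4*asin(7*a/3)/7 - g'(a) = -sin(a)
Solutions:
 g(a) = C1 + 4*a*asin(7*a/3)/7 + 4*sqrt(9 - 49*a^2)/49 - cos(a)


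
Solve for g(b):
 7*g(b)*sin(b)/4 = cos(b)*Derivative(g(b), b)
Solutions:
 g(b) = C1/cos(b)^(7/4)


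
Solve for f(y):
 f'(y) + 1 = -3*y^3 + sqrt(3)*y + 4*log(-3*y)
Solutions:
 f(y) = C1 - 3*y^4/4 + sqrt(3)*y^2/2 + 4*y*log(-y) + y*(-5 + 4*log(3))


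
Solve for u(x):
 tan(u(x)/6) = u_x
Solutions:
 u(x) = -6*asin(C1*exp(x/6)) + 6*pi
 u(x) = 6*asin(C1*exp(x/6))


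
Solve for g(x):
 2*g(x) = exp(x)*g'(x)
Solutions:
 g(x) = C1*exp(-2*exp(-x))


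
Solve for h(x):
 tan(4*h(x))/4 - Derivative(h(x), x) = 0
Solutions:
 h(x) = -asin(C1*exp(x))/4 + pi/4
 h(x) = asin(C1*exp(x))/4


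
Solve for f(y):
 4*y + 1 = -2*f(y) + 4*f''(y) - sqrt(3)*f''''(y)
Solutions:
 f(y) = C1*exp(-sqrt(3)*y*sqrt(-sqrt(6)*sqrt(2 - sqrt(3)) + 2*sqrt(3))/3) + C2*exp(sqrt(3)*y*sqrt(-sqrt(6)*sqrt(2 - sqrt(3)) + 2*sqrt(3))/3) + C3*exp(-sqrt(3)*y*sqrt(sqrt(6)*sqrt(2 - sqrt(3)) + 2*sqrt(3))/3) + C4*exp(sqrt(3)*y*sqrt(sqrt(6)*sqrt(2 - sqrt(3)) + 2*sqrt(3))/3) - 2*y - 1/2


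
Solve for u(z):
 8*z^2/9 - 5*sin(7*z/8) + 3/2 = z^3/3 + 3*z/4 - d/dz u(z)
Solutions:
 u(z) = C1 + z^4/12 - 8*z^3/27 + 3*z^2/8 - 3*z/2 - 40*cos(7*z/8)/7


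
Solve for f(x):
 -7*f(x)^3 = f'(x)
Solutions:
 f(x) = -sqrt(2)*sqrt(-1/(C1 - 7*x))/2
 f(x) = sqrt(2)*sqrt(-1/(C1 - 7*x))/2


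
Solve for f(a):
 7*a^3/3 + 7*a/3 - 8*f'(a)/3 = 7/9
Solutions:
 f(a) = C1 + 7*a^4/32 + 7*a^2/16 - 7*a/24


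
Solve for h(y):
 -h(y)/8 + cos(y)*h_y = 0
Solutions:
 h(y) = C1*(sin(y) + 1)^(1/16)/(sin(y) - 1)^(1/16)


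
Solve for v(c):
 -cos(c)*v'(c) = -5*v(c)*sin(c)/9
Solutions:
 v(c) = C1/cos(c)^(5/9)


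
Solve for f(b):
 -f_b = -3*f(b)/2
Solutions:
 f(b) = C1*exp(3*b/2)


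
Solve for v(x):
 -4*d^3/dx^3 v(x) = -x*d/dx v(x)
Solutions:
 v(x) = C1 + Integral(C2*airyai(2^(1/3)*x/2) + C3*airybi(2^(1/3)*x/2), x)


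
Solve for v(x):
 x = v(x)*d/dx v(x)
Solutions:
 v(x) = -sqrt(C1 + x^2)
 v(x) = sqrt(C1 + x^2)


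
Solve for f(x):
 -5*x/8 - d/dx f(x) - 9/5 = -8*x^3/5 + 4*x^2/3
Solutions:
 f(x) = C1 + 2*x^4/5 - 4*x^3/9 - 5*x^2/16 - 9*x/5


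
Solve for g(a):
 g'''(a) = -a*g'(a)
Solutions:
 g(a) = C1 + Integral(C2*airyai(-a) + C3*airybi(-a), a)


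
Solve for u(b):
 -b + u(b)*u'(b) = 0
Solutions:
 u(b) = -sqrt(C1 + b^2)
 u(b) = sqrt(C1 + b^2)


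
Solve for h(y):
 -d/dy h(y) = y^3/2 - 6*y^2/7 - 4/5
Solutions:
 h(y) = C1 - y^4/8 + 2*y^3/7 + 4*y/5


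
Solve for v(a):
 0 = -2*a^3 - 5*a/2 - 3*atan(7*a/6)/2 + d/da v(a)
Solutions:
 v(a) = C1 + a^4/2 + 5*a^2/4 + 3*a*atan(7*a/6)/2 - 9*log(49*a^2 + 36)/14


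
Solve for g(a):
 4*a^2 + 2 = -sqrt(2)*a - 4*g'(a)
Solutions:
 g(a) = C1 - a^3/3 - sqrt(2)*a^2/8 - a/2


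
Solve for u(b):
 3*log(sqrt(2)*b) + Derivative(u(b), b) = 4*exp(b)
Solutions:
 u(b) = C1 - 3*b*log(b) + b*(3 - 3*log(2)/2) + 4*exp(b)


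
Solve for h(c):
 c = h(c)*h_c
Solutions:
 h(c) = -sqrt(C1 + c^2)
 h(c) = sqrt(C1 + c^2)


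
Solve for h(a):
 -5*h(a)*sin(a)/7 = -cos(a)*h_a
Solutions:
 h(a) = C1/cos(a)^(5/7)


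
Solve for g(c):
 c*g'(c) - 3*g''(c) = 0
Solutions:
 g(c) = C1 + C2*erfi(sqrt(6)*c/6)


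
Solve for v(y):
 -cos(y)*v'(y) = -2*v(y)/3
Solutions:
 v(y) = C1*(sin(y) + 1)^(1/3)/(sin(y) - 1)^(1/3)


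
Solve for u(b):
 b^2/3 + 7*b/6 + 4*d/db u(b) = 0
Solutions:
 u(b) = C1 - b^3/36 - 7*b^2/48


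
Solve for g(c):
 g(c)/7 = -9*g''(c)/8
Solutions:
 g(c) = C1*sin(2*sqrt(14)*c/21) + C2*cos(2*sqrt(14)*c/21)


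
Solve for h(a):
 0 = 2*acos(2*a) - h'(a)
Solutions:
 h(a) = C1 + 2*a*acos(2*a) - sqrt(1 - 4*a^2)


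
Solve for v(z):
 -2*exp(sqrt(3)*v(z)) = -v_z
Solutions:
 v(z) = sqrt(3)*(2*log(-1/(C1 + 2*z)) - log(3))/6


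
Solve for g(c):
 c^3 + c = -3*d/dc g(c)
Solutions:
 g(c) = C1 - c^4/12 - c^2/6


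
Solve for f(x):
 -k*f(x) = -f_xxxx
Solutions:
 f(x) = C1*exp(-k^(1/4)*x) + C2*exp(k^(1/4)*x) + C3*exp(-I*k^(1/4)*x) + C4*exp(I*k^(1/4)*x)


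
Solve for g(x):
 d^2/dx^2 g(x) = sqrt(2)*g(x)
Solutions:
 g(x) = C1*exp(-2^(1/4)*x) + C2*exp(2^(1/4)*x)


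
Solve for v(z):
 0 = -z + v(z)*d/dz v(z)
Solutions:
 v(z) = -sqrt(C1 + z^2)
 v(z) = sqrt(C1 + z^2)


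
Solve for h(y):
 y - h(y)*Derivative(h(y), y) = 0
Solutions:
 h(y) = -sqrt(C1 + y^2)
 h(y) = sqrt(C1 + y^2)


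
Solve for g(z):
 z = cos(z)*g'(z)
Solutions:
 g(z) = C1 + Integral(z/cos(z), z)


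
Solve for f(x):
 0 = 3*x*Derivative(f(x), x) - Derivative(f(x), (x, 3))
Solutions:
 f(x) = C1 + Integral(C2*airyai(3^(1/3)*x) + C3*airybi(3^(1/3)*x), x)


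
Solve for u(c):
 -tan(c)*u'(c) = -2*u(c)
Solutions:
 u(c) = C1*sin(c)^2


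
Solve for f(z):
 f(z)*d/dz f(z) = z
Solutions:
 f(z) = -sqrt(C1 + z^2)
 f(z) = sqrt(C1 + z^2)


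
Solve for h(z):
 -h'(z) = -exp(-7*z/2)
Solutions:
 h(z) = C1 - 2*exp(-7*z/2)/7


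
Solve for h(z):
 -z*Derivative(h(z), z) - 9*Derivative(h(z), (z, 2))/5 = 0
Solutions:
 h(z) = C1 + C2*erf(sqrt(10)*z/6)


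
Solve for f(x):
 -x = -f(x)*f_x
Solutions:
 f(x) = -sqrt(C1 + x^2)
 f(x) = sqrt(C1 + x^2)


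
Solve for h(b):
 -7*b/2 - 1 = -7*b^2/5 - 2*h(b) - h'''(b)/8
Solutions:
 h(b) = C3*exp(-2*2^(1/3)*b) - 7*b^2/10 + 7*b/4 + (C1*sin(2^(1/3)*sqrt(3)*b) + C2*cos(2^(1/3)*sqrt(3)*b))*exp(2^(1/3)*b) + 1/2


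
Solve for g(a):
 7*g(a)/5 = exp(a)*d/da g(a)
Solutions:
 g(a) = C1*exp(-7*exp(-a)/5)


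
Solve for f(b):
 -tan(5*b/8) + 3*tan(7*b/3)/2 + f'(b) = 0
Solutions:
 f(b) = C1 - 8*log(cos(5*b/8))/5 + 9*log(cos(7*b/3))/14


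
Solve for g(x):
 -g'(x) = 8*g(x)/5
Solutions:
 g(x) = C1*exp(-8*x/5)


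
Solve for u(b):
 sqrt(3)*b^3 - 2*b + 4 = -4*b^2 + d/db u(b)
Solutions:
 u(b) = C1 + sqrt(3)*b^4/4 + 4*b^3/3 - b^2 + 4*b


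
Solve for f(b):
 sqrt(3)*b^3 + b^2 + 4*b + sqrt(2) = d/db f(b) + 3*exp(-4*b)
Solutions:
 f(b) = C1 + sqrt(3)*b^4/4 + b^3/3 + 2*b^2 + sqrt(2)*b + 3*exp(-4*b)/4


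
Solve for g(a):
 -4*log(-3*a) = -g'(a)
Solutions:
 g(a) = C1 + 4*a*log(-a) + 4*a*(-1 + log(3))


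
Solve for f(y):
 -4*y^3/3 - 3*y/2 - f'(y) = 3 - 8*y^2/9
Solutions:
 f(y) = C1 - y^4/3 + 8*y^3/27 - 3*y^2/4 - 3*y


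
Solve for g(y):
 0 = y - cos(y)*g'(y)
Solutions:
 g(y) = C1 + Integral(y/cos(y), y)


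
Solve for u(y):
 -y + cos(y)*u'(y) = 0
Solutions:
 u(y) = C1 + Integral(y/cos(y), y)


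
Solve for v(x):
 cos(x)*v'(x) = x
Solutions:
 v(x) = C1 + Integral(x/cos(x), x)


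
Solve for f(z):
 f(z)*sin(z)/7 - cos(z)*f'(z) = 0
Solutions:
 f(z) = C1/cos(z)^(1/7)


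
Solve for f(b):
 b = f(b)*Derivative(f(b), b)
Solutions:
 f(b) = -sqrt(C1 + b^2)
 f(b) = sqrt(C1 + b^2)


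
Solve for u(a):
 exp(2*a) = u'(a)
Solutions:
 u(a) = C1 + exp(2*a)/2


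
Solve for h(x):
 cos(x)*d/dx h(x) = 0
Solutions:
 h(x) = C1


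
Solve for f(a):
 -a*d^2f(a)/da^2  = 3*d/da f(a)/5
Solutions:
 f(a) = C1 + C2*a^(2/5)


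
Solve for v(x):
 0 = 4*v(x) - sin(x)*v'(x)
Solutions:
 v(x) = C1*(cos(x)^2 - 2*cos(x) + 1)/(cos(x)^2 + 2*cos(x) + 1)


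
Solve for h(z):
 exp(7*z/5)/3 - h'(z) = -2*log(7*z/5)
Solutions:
 h(z) = C1 + 2*z*log(z) + 2*z*(-log(5) - 1 + log(7)) + 5*exp(7*z/5)/21


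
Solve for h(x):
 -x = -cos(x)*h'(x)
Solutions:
 h(x) = C1 + Integral(x/cos(x), x)


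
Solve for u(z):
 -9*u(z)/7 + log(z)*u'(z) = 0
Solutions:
 u(z) = C1*exp(9*li(z)/7)


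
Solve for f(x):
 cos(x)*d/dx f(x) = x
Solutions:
 f(x) = C1 + Integral(x/cos(x), x)


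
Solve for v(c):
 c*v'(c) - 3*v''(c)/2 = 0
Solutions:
 v(c) = C1 + C2*erfi(sqrt(3)*c/3)


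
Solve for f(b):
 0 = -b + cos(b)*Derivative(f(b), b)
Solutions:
 f(b) = C1 + Integral(b/cos(b), b)


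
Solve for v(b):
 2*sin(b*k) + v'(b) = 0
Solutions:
 v(b) = C1 + 2*cos(b*k)/k


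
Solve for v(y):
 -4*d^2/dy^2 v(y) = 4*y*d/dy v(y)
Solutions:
 v(y) = C1 + C2*erf(sqrt(2)*y/2)


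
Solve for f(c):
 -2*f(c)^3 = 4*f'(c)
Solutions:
 f(c) = -sqrt(-1/(C1 - c))
 f(c) = sqrt(-1/(C1 - c))


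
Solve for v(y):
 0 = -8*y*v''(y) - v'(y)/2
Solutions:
 v(y) = C1 + C2*y^(15/16)


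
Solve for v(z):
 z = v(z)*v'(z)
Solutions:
 v(z) = -sqrt(C1 + z^2)
 v(z) = sqrt(C1 + z^2)


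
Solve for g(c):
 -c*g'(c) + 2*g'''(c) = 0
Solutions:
 g(c) = C1 + Integral(C2*airyai(2^(2/3)*c/2) + C3*airybi(2^(2/3)*c/2), c)


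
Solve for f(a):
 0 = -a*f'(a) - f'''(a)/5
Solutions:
 f(a) = C1 + Integral(C2*airyai(-5^(1/3)*a) + C3*airybi(-5^(1/3)*a), a)


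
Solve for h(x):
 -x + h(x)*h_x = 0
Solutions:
 h(x) = -sqrt(C1 + x^2)
 h(x) = sqrt(C1 + x^2)


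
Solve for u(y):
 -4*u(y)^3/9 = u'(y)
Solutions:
 u(y) = -3*sqrt(2)*sqrt(-1/(C1 - 4*y))/2
 u(y) = 3*sqrt(2)*sqrt(-1/(C1 - 4*y))/2


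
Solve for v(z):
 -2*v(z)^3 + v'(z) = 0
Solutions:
 v(z) = -sqrt(2)*sqrt(-1/(C1 + 2*z))/2
 v(z) = sqrt(2)*sqrt(-1/(C1 + 2*z))/2


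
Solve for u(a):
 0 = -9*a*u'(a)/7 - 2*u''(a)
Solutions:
 u(a) = C1 + C2*erf(3*sqrt(7)*a/14)


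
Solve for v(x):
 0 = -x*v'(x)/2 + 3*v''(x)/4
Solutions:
 v(x) = C1 + C2*erfi(sqrt(3)*x/3)


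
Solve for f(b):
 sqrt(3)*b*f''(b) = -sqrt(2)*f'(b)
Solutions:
 f(b) = C1 + C2*b^(1 - sqrt(6)/3)


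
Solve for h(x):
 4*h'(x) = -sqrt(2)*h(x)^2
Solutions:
 h(x) = 4/(C1 + sqrt(2)*x)


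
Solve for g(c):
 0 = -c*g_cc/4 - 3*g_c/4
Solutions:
 g(c) = C1 + C2/c^2


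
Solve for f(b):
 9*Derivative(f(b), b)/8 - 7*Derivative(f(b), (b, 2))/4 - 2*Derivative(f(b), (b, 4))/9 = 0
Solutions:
 f(b) = C1 + C2*exp(6^(1/3)*b*(-(27 + sqrt(2787))^(1/3) + 7*6^(1/3)/(27 + sqrt(2787))^(1/3))/8)*sin(2^(1/3)*3^(1/6)*b*(21*2^(1/3)/(27 + sqrt(2787))^(1/3) + 3^(2/3)*(27 + sqrt(2787))^(1/3))/8) + C3*exp(6^(1/3)*b*(-(27 + sqrt(2787))^(1/3) + 7*6^(1/3)/(27 + sqrt(2787))^(1/3))/8)*cos(2^(1/3)*3^(1/6)*b*(21*2^(1/3)/(27 + sqrt(2787))^(1/3) + 3^(2/3)*(27 + sqrt(2787))^(1/3))/8) + C4*exp(-6^(1/3)*b*(-(27 + sqrt(2787))^(1/3) + 7*6^(1/3)/(27 + sqrt(2787))^(1/3))/4)


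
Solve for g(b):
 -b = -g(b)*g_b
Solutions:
 g(b) = -sqrt(C1 + b^2)
 g(b) = sqrt(C1 + b^2)


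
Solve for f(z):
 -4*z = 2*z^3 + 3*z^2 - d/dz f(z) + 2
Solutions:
 f(z) = C1 + z^4/2 + z^3 + 2*z^2 + 2*z


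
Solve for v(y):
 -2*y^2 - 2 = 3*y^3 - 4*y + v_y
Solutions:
 v(y) = C1 - 3*y^4/4 - 2*y^3/3 + 2*y^2 - 2*y


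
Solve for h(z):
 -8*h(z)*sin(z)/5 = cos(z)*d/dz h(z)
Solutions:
 h(z) = C1*cos(z)^(8/5)


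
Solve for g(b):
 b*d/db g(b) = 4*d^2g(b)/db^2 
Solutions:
 g(b) = C1 + C2*erfi(sqrt(2)*b/4)


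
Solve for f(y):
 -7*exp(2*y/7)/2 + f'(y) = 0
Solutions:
 f(y) = C1 + 49*exp(2*y/7)/4


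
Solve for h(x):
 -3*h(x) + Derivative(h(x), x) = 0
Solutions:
 h(x) = C1*exp(3*x)


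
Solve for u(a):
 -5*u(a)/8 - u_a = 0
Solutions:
 u(a) = C1*exp(-5*a/8)


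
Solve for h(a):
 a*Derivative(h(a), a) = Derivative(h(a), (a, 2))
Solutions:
 h(a) = C1 + C2*erfi(sqrt(2)*a/2)


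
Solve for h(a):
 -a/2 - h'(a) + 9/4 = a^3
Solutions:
 h(a) = C1 - a^4/4 - a^2/4 + 9*a/4


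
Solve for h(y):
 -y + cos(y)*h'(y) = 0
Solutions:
 h(y) = C1 + Integral(y/cos(y), y)


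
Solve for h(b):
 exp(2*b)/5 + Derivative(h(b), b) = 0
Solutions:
 h(b) = C1 - exp(2*b)/10


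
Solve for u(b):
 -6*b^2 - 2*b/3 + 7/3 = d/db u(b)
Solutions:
 u(b) = C1 - 2*b^3 - b^2/3 + 7*b/3


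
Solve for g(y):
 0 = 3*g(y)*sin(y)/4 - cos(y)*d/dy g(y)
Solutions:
 g(y) = C1/cos(y)^(3/4)


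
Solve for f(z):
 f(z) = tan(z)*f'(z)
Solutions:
 f(z) = C1*sin(z)


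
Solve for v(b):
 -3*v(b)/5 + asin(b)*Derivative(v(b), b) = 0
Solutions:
 v(b) = C1*exp(3*Integral(1/asin(b), b)/5)


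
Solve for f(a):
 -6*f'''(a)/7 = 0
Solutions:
 f(a) = C1 + C2*a + C3*a^2


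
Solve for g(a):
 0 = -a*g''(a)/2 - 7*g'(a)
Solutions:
 g(a) = C1 + C2/a^13


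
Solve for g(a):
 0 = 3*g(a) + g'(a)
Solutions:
 g(a) = C1*exp(-3*a)


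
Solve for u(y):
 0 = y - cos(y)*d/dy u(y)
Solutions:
 u(y) = C1 + Integral(y/cos(y), y)


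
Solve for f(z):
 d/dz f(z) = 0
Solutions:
 f(z) = C1


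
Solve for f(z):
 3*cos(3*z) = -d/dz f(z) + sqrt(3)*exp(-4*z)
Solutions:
 f(z) = C1 - sin(3*z) - sqrt(3)*exp(-4*z)/4


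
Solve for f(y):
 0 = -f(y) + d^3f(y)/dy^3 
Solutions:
 f(y) = C3*exp(y) + (C1*sin(sqrt(3)*y/2) + C2*cos(sqrt(3)*y/2))*exp(-y/2)


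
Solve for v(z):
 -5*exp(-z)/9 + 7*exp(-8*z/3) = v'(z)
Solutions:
 v(z) = C1 + 5*exp(-z)/9 - 21*exp(-8*z/3)/8


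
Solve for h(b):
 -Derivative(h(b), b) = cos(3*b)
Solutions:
 h(b) = C1 - sin(3*b)/3


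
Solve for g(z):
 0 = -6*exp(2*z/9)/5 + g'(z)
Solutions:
 g(z) = C1 + 27*exp(2*z/9)/5


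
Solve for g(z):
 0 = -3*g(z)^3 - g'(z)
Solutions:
 g(z) = -sqrt(2)*sqrt(-1/(C1 - 3*z))/2
 g(z) = sqrt(2)*sqrt(-1/(C1 - 3*z))/2


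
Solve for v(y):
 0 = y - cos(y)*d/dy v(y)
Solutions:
 v(y) = C1 + Integral(y/cos(y), y)


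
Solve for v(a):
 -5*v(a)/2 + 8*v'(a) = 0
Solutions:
 v(a) = C1*exp(5*a/16)


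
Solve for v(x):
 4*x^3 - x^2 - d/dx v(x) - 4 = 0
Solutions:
 v(x) = C1 + x^4 - x^3/3 - 4*x


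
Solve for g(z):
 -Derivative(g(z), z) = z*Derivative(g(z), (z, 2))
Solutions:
 g(z) = C1 + C2*log(z)


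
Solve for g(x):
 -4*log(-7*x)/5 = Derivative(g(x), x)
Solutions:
 g(x) = C1 - 4*x*log(-x)/5 + 4*x*(1 - log(7))/5


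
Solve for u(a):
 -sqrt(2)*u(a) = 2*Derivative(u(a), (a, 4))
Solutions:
 u(a) = (C1*sin(2^(3/8)*a/2) + C2*cos(2^(3/8)*a/2))*exp(-2^(3/8)*a/2) + (C3*sin(2^(3/8)*a/2) + C4*cos(2^(3/8)*a/2))*exp(2^(3/8)*a/2)


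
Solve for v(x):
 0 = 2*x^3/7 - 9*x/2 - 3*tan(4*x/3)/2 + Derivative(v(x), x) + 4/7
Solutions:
 v(x) = C1 - x^4/14 + 9*x^2/4 - 4*x/7 - 9*log(cos(4*x/3))/8


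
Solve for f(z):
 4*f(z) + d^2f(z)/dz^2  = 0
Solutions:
 f(z) = C1*sin(2*z) + C2*cos(2*z)


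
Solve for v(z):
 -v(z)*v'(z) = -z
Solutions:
 v(z) = -sqrt(C1 + z^2)
 v(z) = sqrt(C1 + z^2)


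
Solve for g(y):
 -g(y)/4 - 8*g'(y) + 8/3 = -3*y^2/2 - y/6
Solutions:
 g(y) = C1*exp(-y/32) + 6*y^2 - 1150*y/3 + 36832/3


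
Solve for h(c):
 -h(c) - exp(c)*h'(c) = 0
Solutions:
 h(c) = C1*exp(exp(-c))


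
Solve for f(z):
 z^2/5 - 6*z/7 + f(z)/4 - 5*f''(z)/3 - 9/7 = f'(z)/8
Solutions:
 f(z) = C1*exp(z*(-3 + sqrt(969))/80) + C2*exp(-z*(3 + sqrt(969))/80) - 4*z^2/5 + 92*z/35 - 442/105


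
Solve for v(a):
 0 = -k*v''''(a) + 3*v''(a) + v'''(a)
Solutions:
 v(a) = C1 + C2*a + C3*exp(a*(1 - sqrt(12*k + 1))/(2*k)) + C4*exp(a*(sqrt(12*k + 1) + 1)/(2*k))


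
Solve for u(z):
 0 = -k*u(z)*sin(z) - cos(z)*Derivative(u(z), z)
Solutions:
 u(z) = C1*exp(k*log(cos(z)))


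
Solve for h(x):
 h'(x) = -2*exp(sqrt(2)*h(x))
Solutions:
 h(x) = sqrt(2)*(2*log(1/(C1 + 2*x)) - log(2))/4


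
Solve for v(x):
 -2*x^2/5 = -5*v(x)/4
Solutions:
 v(x) = 8*x^2/25


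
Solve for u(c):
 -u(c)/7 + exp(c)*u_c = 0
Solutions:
 u(c) = C1*exp(-exp(-c)/7)


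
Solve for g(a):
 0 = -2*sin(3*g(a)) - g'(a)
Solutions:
 g(a) = -acos((-C1 - exp(12*a))/(C1 - exp(12*a)))/3 + 2*pi/3
 g(a) = acos((-C1 - exp(12*a))/(C1 - exp(12*a)))/3


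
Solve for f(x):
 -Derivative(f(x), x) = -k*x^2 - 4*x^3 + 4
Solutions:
 f(x) = C1 + k*x^3/3 + x^4 - 4*x


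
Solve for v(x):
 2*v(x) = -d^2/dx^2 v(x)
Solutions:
 v(x) = C1*sin(sqrt(2)*x) + C2*cos(sqrt(2)*x)


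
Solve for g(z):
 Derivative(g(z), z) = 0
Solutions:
 g(z) = C1


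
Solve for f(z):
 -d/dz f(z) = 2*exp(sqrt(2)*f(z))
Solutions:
 f(z) = sqrt(2)*(2*log(1/(C1 + 2*z)) - log(2))/4


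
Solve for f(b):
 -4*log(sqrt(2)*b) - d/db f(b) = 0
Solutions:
 f(b) = C1 - 4*b*log(b) - b*log(4) + 4*b


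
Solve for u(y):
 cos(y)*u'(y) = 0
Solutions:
 u(y) = C1


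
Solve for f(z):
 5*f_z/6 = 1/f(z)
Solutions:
 f(z) = -sqrt(C1 + 60*z)/5
 f(z) = sqrt(C1 + 60*z)/5


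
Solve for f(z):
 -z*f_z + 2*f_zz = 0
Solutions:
 f(z) = C1 + C2*erfi(z/2)


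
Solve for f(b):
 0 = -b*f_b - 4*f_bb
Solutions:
 f(b) = C1 + C2*erf(sqrt(2)*b/4)


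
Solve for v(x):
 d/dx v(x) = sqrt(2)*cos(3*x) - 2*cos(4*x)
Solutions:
 v(x) = C1 + sqrt(2)*sin(3*x)/3 - sin(4*x)/2


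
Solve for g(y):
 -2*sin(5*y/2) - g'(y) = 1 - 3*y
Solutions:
 g(y) = C1 + 3*y^2/2 - y + 4*cos(5*y/2)/5


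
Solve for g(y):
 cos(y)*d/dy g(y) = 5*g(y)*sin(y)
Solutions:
 g(y) = C1/cos(y)^5


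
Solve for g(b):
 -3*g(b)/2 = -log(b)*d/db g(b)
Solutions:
 g(b) = C1*exp(3*li(b)/2)


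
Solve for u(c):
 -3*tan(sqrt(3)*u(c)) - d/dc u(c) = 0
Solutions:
 u(c) = sqrt(3)*(pi - asin(C1*exp(-3*sqrt(3)*c)))/3
 u(c) = sqrt(3)*asin(C1*exp(-3*sqrt(3)*c))/3


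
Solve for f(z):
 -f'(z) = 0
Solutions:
 f(z) = C1


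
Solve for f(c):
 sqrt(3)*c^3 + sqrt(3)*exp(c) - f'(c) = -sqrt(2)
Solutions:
 f(c) = C1 + sqrt(3)*c^4/4 + sqrt(2)*c + sqrt(3)*exp(c)


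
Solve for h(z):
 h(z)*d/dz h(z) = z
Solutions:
 h(z) = -sqrt(C1 + z^2)
 h(z) = sqrt(C1 + z^2)


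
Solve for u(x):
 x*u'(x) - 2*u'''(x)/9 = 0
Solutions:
 u(x) = C1 + Integral(C2*airyai(6^(2/3)*x/2) + C3*airybi(6^(2/3)*x/2), x)


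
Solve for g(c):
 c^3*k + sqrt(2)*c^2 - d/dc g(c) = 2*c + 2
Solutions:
 g(c) = C1 + c^4*k/4 + sqrt(2)*c^3/3 - c^2 - 2*c


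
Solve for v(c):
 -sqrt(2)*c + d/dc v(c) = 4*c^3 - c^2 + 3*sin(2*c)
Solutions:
 v(c) = C1 + c^4 - c^3/3 + sqrt(2)*c^2/2 - 3*cos(2*c)/2


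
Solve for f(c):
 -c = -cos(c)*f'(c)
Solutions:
 f(c) = C1 + Integral(c/cos(c), c)


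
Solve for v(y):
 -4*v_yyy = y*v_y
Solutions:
 v(y) = C1 + Integral(C2*airyai(-2^(1/3)*y/2) + C3*airybi(-2^(1/3)*y/2), y)


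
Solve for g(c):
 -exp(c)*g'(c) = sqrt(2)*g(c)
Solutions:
 g(c) = C1*exp(sqrt(2)*exp(-c))


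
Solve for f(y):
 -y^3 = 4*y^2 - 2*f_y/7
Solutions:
 f(y) = C1 + 7*y^4/8 + 14*y^3/3


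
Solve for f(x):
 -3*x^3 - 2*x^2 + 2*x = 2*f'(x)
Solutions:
 f(x) = C1 - 3*x^4/8 - x^3/3 + x^2/2


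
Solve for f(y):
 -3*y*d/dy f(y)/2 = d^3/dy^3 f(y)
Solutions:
 f(y) = C1 + Integral(C2*airyai(-2^(2/3)*3^(1/3)*y/2) + C3*airybi(-2^(2/3)*3^(1/3)*y/2), y)


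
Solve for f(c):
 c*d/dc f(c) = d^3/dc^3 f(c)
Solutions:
 f(c) = C1 + Integral(C2*airyai(c) + C3*airybi(c), c)


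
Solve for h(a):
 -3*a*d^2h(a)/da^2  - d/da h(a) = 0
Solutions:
 h(a) = C1 + C2*a^(2/3)


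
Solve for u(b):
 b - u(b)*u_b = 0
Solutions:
 u(b) = -sqrt(C1 + b^2)
 u(b) = sqrt(C1 + b^2)


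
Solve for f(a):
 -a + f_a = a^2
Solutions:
 f(a) = C1 + a^3/3 + a^2/2


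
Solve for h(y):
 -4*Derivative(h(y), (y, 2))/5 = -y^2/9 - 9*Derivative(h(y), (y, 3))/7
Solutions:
 h(y) = C1 + C2*y + C3*exp(28*y/45) + 5*y^4/432 + 25*y^3/336 + 1125*y^2/3136


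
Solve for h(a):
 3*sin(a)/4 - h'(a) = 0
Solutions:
 h(a) = C1 - 3*cos(a)/4


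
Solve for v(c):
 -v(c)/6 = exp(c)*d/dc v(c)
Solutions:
 v(c) = C1*exp(exp(-c)/6)


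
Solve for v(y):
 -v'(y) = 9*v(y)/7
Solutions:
 v(y) = C1*exp(-9*y/7)


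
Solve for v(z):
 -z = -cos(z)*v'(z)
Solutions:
 v(z) = C1 + Integral(z/cos(z), z)


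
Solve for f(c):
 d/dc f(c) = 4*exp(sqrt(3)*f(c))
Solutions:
 f(c) = sqrt(3)*(2*log(-1/(C1 + 4*c)) - log(3))/6


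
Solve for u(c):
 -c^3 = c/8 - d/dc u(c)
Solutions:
 u(c) = C1 + c^4/4 + c^2/16


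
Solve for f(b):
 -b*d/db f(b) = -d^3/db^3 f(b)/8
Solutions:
 f(b) = C1 + Integral(C2*airyai(2*b) + C3*airybi(2*b), b)


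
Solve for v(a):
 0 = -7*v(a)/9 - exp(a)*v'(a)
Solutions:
 v(a) = C1*exp(7*exp(-a)/9)


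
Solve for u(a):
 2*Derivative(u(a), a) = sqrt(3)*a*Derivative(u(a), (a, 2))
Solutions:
 u(a) = C1 + C2*a^(1 + 2*sqrt(3)/3)


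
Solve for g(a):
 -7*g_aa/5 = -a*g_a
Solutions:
 g(a) = C1 + C2*erfi(sqrt(70)*a/14)


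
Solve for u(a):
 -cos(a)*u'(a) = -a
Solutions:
 u(a) = C1 + Integral(a/cos(a), a)


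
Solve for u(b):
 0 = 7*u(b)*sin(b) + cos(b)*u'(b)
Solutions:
 u(b) = C1*cos(b)^7


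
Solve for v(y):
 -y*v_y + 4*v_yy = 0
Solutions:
 v(y) = C1 + C2*erfi(sqrt(2)*y/4)


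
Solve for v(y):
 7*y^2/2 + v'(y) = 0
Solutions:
 v(y) = C1 - 7*y^3/6


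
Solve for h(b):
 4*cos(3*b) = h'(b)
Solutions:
 h(b) = C1 + 4*sin(3*b)/3


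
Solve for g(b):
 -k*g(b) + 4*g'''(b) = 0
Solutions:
 g(b) = C1*exp(2^(1/3)*b*k^(1/3)/2) + C2*exp(2^(1/3)*b*k^(1/3)*(-1 + sqrt(3)*I)/4) + C3*exp(-2^(1/3)*b*k^(1/3)*(1 + sqrt(3)*I)/4)


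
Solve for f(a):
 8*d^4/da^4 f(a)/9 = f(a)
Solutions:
 f(a) = C1*exp(-2^(1/4)*sqrt(3)*a/2) + C2*exp(2^(1/4)*sqrt(3)*a/2) + C3*sin(2^(1/4)*sqrt(3)*a/2) + C4*cos(2^(1/4)*sqrt(3)*a/2)


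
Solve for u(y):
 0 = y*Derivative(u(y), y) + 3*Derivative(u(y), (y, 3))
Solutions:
 u(y) = C1 + Integral(C2*airyai(-3^(2/3)*y/3) + C3*airybi(-3^(2/3)*y/3), y)


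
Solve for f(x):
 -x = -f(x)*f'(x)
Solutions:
 f(x) = -sqrt(C1 + x^2)
 f(x) = sqrt(C1 + x^2)


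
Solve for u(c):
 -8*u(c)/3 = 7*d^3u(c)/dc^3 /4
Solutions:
 u(c) = C3*exp(-2*42^(2/3)*c/21) + (C1*sin(14^(2/3)*3^(1/6)*c/7) + C2*cos(14^(2/3)*3^(1/6)*c/7))*exp(42^(2/3)*c/21)


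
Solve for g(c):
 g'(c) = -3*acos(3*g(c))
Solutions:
 Integral(1/acos(3*_y), (_y, g(c))) = C1 - 3*c


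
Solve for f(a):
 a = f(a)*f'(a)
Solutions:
 f(a) = -sqrt(C1 + a^2)
 f(a) = sqrt(C1 + a^2)


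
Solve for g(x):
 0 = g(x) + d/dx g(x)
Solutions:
 g(x) = C1*exp(-x)


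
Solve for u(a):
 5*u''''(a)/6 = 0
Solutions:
 u(a) = C1 + C2*a + C3*a^2 + C4*a^3


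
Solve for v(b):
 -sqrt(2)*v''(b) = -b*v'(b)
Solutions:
 v(b) = C1 + C2*erfi(2^(1/4)*b/2)


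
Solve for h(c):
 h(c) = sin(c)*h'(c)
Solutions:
 h(c) = C1*sqrt(cos(c) - 1)/sqrt(cos(c) + 1)


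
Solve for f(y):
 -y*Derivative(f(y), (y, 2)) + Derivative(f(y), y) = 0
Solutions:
 f(y) = C1 + C2*y^2


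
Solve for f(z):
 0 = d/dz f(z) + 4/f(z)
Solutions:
 f(z) = -sqrt(C1 - 8*z)
 f(z) = sqrt(C1 - 8*z)


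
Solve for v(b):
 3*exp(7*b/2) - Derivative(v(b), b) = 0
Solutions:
 v(b) = C1 + 6*exp(7*b/2)/7


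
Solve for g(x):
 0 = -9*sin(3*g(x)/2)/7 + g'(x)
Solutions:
 -9*x/7 + log(cos(3*g(x)/2) - 1)/3 - log(cos(3*g(x)/2) + 1)/3 = C1


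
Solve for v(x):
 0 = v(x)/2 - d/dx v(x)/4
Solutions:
 v(x) = C1*exp(2*x)


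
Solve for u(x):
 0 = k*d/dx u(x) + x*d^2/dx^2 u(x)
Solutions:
 u(x) = C1 + x^(1 - re(k))*(C2*sin(log(x)*Abs(im(k))) + C3*cos(log(x)*im(k)))


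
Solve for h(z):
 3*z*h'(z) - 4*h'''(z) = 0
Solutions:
 h(z) = C1 + Integral(C2*airyai(6^(1/3)*z/2) + C3*airybi(6^(1/3)*z/2), z)


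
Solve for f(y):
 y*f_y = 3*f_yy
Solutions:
 f(y) = C1 + C2*erfi(sqrt(6)*y/6)


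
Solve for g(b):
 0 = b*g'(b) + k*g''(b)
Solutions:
 g(b) = C1 + C2*sqrt(k)*erf(sqrt(2)*b*sqrt(1/k)/2)


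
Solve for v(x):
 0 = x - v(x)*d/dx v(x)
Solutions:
 v(x) = -sqrt(C1 + x^2)
 v(x) = sqrt(C1 + x^2)


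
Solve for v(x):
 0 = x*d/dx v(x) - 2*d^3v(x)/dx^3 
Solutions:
 v(x) = C1 + Integral(C2*airyai(2^(2/3)*x/2) + C3*airybi(2^(2/3)*x/2), x)


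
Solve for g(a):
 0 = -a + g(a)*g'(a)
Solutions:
 g(a) = -sqrt(C1 + a^2)
 g(a) = sqrt(C1 + a^2)


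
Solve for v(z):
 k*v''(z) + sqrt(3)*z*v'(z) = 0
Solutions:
 v(z) = C1 + C2*sqrt(k)*erf(sqrt(2)*3^(1/4)*z*sqrt(1/k)/2)


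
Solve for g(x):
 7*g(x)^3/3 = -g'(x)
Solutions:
 g(x) = -sqrt(6)*sqrt(-1/(C1 - 7*x))/2
 g(x) = sqrt(6)*sqrt(-1/(C1 - 7*x))/2


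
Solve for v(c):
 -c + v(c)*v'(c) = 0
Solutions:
 v(c) = -sqrt(C1 + c^2)
 v(c) = sqrt(C1 + c^2)


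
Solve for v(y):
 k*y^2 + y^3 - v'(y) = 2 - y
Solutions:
 v(y) = C1 + k*y^3/3 + y^4/4 + y^2/2 - 2*y


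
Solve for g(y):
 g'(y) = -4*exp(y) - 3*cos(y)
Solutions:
 g(y) = C1 - 4*exp(y) - 3*sin(y)


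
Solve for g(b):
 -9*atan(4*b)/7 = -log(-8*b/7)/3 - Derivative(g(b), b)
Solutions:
 g(b) = C1 - b*log(-b)/3 + 9*b*atan(4*b)/7 - b*log(2) + b/3 + b*log(7)/3 - 9*log(16*b^2 + 1)/56


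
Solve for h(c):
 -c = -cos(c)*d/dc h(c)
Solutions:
 h(c) = C1 + Integral(c/cos(c), c)


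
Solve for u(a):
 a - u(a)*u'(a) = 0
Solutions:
 u(a) = -sqrt(C1 + a^2)
 u(a) = sqrt(C1 + a^2)


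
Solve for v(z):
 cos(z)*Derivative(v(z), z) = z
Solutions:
 v(z) = C1 + Integral(z/cos(z), z)


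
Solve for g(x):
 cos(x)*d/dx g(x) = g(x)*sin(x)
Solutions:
 g(x) = C1/cos(x)


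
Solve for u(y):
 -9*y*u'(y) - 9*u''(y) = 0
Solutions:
 u(y) = C1 + C2*erf(sqrt(2)*y/2)


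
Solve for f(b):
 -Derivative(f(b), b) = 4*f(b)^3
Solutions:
 f(b) = -sqrt(2)*sqrt(-1/(C1 - 4*b))/2
 f(b) = sqrt(2)*sqrt(-1/(C1 - 4*b))/2


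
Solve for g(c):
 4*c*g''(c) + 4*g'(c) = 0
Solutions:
 g(c) = C1 + C2*log(c)


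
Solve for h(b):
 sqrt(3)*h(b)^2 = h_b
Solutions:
 h(b) = -1/(C1 + sqrt(3)*b)


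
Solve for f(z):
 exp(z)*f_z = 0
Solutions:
 f(z) = C1


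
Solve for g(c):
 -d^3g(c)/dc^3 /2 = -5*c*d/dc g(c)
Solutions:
 g(c) = C1 + Integral(C2*airyai(10^(1/3)*c) + C3*airybi(10^(1/3)*c), c)


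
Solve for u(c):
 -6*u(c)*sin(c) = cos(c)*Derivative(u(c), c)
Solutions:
 u(c) = C1*cos(c)^6


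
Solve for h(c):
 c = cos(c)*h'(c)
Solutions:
 h(c) = C1 + Integral(c/cos(c), c)


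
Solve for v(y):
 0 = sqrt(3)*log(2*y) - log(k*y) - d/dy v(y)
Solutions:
 v(y) = C1 + y*(-log(k) - sqrt(3) + 1 + sqrt(3)*log(2)) + y*(-1 + sqrt(3))*log(y)


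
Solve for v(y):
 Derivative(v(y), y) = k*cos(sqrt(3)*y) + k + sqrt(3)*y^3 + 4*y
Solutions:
 v(y) = C1 + k*y + sqrt(3)*k*sin(sqrt(3)*y)/3 + sqrt(3)*y^4/4 + 2*y^2


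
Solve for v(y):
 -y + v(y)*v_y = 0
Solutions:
 v(y) = -sqrt(C1 + y^2)
 v(y) = sqrt(C1 + y^2)


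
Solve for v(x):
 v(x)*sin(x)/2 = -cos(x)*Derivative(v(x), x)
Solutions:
 v(x) = C1*sqrt(cos(x))


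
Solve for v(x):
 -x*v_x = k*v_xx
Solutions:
 v(x) = C1 + C2*sqrt(k)*erf(sqrt(2)*x*sqrt(1/k)/2)


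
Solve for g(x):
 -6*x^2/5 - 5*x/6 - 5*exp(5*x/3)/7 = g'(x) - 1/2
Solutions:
 g(x) = C1 - 2*x^3/5 - 5*x^2/12 + x/2 - 3*exp(5*x/3)/7


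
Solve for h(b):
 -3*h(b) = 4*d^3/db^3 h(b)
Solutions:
 h(b) = C3*exp(-6^(1/3)*b/2) + (C1*sin(2^(1/3)*3^(5/6)*b/4) + C2*cos(2^(1/3)*3^(5/6)*b/4))*exp(6^(1/3)*b/4)


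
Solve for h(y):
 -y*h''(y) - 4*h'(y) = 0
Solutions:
 h(y) = C1 + C2/y^3


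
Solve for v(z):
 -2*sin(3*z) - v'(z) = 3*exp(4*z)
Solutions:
 v(z) = C1 - 3*exp(4*z)/4 + 2*cos(3*z)/3


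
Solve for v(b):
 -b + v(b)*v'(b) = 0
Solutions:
 v(b) = -sqrt(C1 + b^2)
 v(b) = sqrt(C1 + b^2)


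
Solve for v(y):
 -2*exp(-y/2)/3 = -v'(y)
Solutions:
 v(y) = C1 - 4*exp(-y/2)/3


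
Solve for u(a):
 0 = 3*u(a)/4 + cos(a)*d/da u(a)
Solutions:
 u(a) = C1*(sin(a) - 1)^(3/8)/(sin(a) + 1)^(3/8)


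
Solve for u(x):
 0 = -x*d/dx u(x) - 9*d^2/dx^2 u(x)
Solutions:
 u(x) = C1 + C2*erf(sqrt(2)*x/6)


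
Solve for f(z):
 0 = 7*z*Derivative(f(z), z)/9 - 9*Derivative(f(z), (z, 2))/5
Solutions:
 f(z) = C1 + C2*erfi(sqrt(70)*z/18)


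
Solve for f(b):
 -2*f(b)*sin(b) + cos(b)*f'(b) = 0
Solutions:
 f(b) = C1/cos(b)^2


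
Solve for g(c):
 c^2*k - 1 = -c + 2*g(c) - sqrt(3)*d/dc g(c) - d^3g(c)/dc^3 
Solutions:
 g(c) = C1*exp(c*(-3*(1 + sqrt(sqrt(3)/9 + 1))^(1/3) + sqrt(3)/(1 + sqrt(sqrt(3)/9 + 1))^(1/3))/6)*sin(c*((1 + sqrt(sqrt(3)/9 + 1))^(-1/3) + sqrt(3)*(1 + sqrt(sqrt(3)/9 + 1))^(1/3))/2) + C2*exp(c*(-3*(1 + sqrt(sqrt(3)/9 + 1))^(1/3) + sqrt(3)/(1 + sqrt(sqrt(3)/9 + 1))^(1/3))/6)*cos(c*((1 + sqrt(sqrt(3)/9 + 1))^(-1/3) + sqrt(3)*(1 + sqrt(sqrt(3)/9 + 1))^(1/3))/2) + C3*exp(c*(-sqrt(3)/(3*(1 + sqrt(sqrt(3)/9 + 1))^(1/3)) + (1 + sqrt(sqrt(3)/9 + 1))^(1/3))) + c^2*k/2 + sqrt(3)*c*k/2 + c/2 + 3*k/4 - 1/2 + sqrt(3)/4


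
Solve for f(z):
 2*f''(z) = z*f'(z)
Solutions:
 f(z) = C1 + C2*erfi(z/2)


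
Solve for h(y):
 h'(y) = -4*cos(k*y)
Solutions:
 h(y) = C1 - 4*sin(k*y)/k


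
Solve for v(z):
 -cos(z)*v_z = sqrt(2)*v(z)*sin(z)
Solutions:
 v(z) = C1*cos(z)^(sqrt(2))


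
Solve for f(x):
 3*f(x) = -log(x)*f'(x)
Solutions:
 f(x) = C1*exp(-3*li(x))


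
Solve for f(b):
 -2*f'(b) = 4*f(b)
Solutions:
 f(b) = C1*exp(-2*b)


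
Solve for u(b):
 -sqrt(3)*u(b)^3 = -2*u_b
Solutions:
 u(b) = -sqrt(-1/(C1 + sqrt(3)*b))
 u(b) = sqrt(-1/(C1 + sqrt(3)*b))


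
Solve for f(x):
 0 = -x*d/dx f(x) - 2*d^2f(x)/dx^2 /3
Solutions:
 f(x) = C1 + C2*erf(sqrt(3)*x/2)


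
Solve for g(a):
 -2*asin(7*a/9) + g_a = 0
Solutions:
 g(a) = C1 + 2*a*asin(7*a/9) + 2*sqrt(81 - 49*a^2)/7


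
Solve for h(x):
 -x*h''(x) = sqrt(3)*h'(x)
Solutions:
 h(x) = C1 + C2*x^(1 - sqrt(3))


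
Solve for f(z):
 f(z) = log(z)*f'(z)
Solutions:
 f(z) = C1*exp(li(z))


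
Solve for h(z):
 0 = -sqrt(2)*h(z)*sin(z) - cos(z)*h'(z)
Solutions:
 h(z) = C1*cos(z)^(sqrt(2))


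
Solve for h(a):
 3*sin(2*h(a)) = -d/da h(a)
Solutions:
 h(a) = pi - acos((-C1 - exp(12*a))/(C1 - exp(12*a)))/2
 h(a) = acos((-C1 - exp(12*a))/(C1 - exp(12*a)))/2


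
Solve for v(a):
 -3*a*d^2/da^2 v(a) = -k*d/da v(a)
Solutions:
 v(a) = C1 + a^(re(k)/3 + 1)*(C2*sin(log(a)*Abs(im(k))/3) + C3*cos(log(a)*im(k)/3))


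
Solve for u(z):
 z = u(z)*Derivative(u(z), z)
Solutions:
 u(z) = -sqrt(C1 + z^2)
 u(z) = sqrt(C1 + z^2)


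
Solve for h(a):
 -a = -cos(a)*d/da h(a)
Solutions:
 h(a) = C1 + Integral(a/cos(a), a)


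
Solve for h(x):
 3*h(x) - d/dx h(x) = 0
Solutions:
 h(x) = C1*exp(3*x)


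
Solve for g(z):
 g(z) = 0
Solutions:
 g(z) = 0


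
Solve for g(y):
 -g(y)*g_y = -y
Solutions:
 g(y) = -sqrt(C1 + y^2)
 g(y) = sqrt(C1 + y^2)


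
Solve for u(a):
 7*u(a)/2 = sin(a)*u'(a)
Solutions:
 u(a) = C1*(cos(a) - 1)^(7/4)/(cos(a) + 1)^(7/4)


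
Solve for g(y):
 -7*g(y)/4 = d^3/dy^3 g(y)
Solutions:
 g(y) = C3*exp(-14^(1/3)*y/2) + (C1*sin(14^(1/3)*sqrt(3)*y/4) + C2*cos(14^(1/3)*sqrt(3)*y/4))*exp(14^(1/3)*y/4)


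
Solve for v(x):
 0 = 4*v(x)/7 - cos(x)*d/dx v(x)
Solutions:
 v(x) = C1*(sin(x) + 1)^(2/7)/(sin(x) - 1)^(2/7)


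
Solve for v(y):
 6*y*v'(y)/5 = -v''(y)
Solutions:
 v(y) = C1 + C2*erf(sqrt(15)*y/5)


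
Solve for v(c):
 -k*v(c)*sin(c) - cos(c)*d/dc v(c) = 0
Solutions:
 v(c) = C1*exp(k*log(cos(c)))


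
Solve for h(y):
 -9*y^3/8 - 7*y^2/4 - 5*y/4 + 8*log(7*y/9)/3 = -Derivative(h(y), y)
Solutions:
 h(y) = C1 + 9*y^4/32 + 7*y^3/12 + 5*y^2/8 - 8*y*log(y)/3 - 8*y*log(7)/3 + 8*y/3 + 16*y*log(3)/3


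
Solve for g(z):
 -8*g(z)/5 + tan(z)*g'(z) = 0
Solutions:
 g(z) = C1*sin(z)^(8/5)


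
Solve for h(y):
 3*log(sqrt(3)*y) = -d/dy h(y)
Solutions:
 h(y) = C1 - 3*y*log(y) - 3*y*log(3)/2 + 3*y


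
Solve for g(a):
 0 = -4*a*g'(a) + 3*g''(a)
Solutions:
 g(a) = C1 + C2*erfi(sqrt(6)*a/3)


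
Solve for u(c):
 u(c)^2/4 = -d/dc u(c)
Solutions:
 u(c) = 4/(C1 + c)


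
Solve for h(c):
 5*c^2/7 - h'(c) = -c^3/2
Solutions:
 h(c) = C1 + c^4/8 + 5*c^3/21


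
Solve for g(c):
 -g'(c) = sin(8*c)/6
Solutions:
 g(c) = C1 + cos(8*c)/48


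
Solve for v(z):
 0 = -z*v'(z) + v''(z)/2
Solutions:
 v(z) = C1 + C2*erfi(z)


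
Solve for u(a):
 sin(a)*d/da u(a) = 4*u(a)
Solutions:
 u(a) = C1*(cos(a)^2 - 2*cos(a) + 1)/(cos(a)^2 + 2*cos(a) + 1)


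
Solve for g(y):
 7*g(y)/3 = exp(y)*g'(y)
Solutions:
 g(y) = C1*exp(-7*exp(-y)/3)


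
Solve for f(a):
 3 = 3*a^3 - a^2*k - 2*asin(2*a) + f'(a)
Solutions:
 f(a) = C1 - 3*a^4/4 + a^3*k/3 + 2*a*asin(2*a) + 3*a + sqrt(1 - 4*a^2)


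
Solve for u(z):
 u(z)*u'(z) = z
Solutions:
 u(z) = -sqrt(C1 + z^2)
 u(z) = sqrt(C1 + z^2)


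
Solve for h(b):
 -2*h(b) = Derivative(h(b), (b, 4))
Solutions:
 h(b) = (C1*sin(2^(3/4)*b/2) + C2*cos(2^(3/4)*b/2))*exp(-2^(3/4)*b/2) + (C3*sin(2^(3/4)*b/2) + C4*cos(2^(3/4)*b/2))*exp(2^(3/4)*b/2)


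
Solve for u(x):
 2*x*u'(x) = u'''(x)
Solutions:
 u(x) = C1 + Integral(C2*airyai(2^(1/3)*x) + C3*airybi(2^(1/3)*x), x)


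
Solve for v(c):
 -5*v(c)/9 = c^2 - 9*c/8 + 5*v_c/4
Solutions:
 v(c) = C1*exp(-4*c/9) - 9*c^2/5 + 81*c/8 - 729/32


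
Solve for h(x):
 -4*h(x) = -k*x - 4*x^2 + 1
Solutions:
 h(x) = k*x/4 + x^2 - 1/4


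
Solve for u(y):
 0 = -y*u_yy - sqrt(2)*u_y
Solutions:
 u(y) = C1 + C2*y^(1 - sqrt(2))


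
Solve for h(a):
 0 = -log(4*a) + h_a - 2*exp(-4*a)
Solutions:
 h(a) = C1 + a*log(a) + a*(-1 + 2*log(2)) - exp(-4*a)/2


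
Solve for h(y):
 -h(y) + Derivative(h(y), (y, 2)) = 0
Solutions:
 h(y) = C1*exp(-y) + C2*exp(y)


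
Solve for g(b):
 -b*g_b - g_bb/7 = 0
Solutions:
 g(b) = C1 + C2*erf(sqrt(14)*b/2)


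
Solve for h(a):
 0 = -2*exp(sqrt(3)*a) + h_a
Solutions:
 h(a) = C1 + 2*sqrt(3)*exp(sqrt(3)*a)/3


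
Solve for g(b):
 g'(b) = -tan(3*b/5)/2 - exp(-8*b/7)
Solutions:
 g(b) = C1 - 5*log(tan(3*b/5)^2 + 1)/12 + 7*exp(-8*b/7)/8


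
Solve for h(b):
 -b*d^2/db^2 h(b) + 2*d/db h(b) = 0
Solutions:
 h(b) = C1 + C2*b^3


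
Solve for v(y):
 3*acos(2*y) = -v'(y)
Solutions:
 v(y) = C1 - 3*y*acos(2*y) + 3*sqrt(1 - 4*y^2)/2


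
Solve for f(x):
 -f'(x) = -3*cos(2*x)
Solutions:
 f(x) = C1 + 3*sin(2*x)/2


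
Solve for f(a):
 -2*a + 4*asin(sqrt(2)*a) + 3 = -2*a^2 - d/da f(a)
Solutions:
 f(a) = C1 - 2*a^3/3 + a^2 - 4*a*asin(sqrt(2)*a) - 3*a - 2*sqrt(2)*sqrt(1 - 2*a^2)
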